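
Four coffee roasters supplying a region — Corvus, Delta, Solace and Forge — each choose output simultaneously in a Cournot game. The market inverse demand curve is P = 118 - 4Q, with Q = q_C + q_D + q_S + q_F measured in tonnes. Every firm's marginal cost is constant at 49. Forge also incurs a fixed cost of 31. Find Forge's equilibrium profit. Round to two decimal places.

A representative firm's profit is π_i = q_i(118 - 4Q) - 49q_i.
Setting ∂π_i/∂q_i = 0 with rivals' quantities fixed: 69 - 8q_i - 4·Σ_{j≠i} q_j = 0.
By symmetry each firm produces the same amount; substituting Σ_{j≠i} q_j = 3q_i yields q_i = 69/20.
Price P = 118 - 4·(69/5) = 314/5.
Forge's profit: (314/5 - 49)·(69/20) - 31 = 1661/100.

16.61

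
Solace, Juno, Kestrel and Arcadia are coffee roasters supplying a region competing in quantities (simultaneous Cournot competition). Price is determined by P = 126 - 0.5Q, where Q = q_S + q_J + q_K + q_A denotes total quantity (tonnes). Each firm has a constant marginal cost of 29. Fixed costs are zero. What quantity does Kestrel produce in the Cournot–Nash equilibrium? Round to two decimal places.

A representative firm's profit is π_i = q_i(126 - 0.5Q) - 29q_i.
Setting ∂π_i/∂q_i = 0 with rivals' quantities fixed: 97 - q_i - (1/2)·Σ_{j≠i} q_j = 0.
With identical firms every q_j equals q_i, so Σ_{j≠i} q_j = 3q_i and 97 = (5/2)q_i, giving q_i = 194/5.

38.80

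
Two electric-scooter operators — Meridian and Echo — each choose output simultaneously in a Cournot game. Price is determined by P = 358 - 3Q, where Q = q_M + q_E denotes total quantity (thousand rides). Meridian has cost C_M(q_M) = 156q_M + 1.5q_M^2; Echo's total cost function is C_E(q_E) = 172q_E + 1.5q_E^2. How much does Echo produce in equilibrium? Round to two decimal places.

14.83

Meridian's profit: π_M = (358 - 3Q)q_M - (156q_M + (3/2)q_M²). Setting ∂π_M/∂q_M = 0: 202 - 9q_M - 3(q_E) = 0.
Echo's first-order condition: 186 - 9q_E - 3(q_M) = 0.
So q_M = (202 - 3q_E)/9 and q_E = (186 - 3q_M)/9.
Substituting one into the other gives q_M = 35/2 and q_E = 89/6.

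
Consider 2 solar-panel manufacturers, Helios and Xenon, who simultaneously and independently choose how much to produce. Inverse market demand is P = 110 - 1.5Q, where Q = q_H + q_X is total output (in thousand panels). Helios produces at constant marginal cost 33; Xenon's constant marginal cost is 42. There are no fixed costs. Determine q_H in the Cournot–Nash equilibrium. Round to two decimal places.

19.11

Helios's profit: π_H = (110 - 1.5Q)q_H - (33q_H). Setting ∂π_H/∂q_H = 0: 77 - 3q_H - (3/2)(q_X) = 0.
Xenon's profit: π_X = (110 - 1.5Q)q_X - (42q_X). Setting ∂π_X/∂q_X = 0: 68 - 3q_X - (3/2)(q_H) = 0.
So q_H = (77 - (3/2)q_X)/3 and q_X = (68 - (3/2)q_H)/3.
Solving the pair: q_H = 172/9, q_X = 118/9.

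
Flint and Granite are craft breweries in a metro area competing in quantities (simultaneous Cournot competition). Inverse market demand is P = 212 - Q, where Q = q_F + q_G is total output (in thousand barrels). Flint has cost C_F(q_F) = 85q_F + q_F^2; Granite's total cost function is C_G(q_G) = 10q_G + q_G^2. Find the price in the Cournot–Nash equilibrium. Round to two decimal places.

146.20

Flint's profit: π_F = (212 - Q)q_F - (85q_F + q_F²). Setting ∂π_F/∂q_F = 0: 127 - 4q_F - (q_G) = 0.
Granite's first-order condition: 202 - 4q_G - (q_F) = 0.
Rearranging gives the reaction functions q_F = (127 - q_G)/4 and q_G = (202 - q_F)/4.
Substituting one into the other gives q_F = 102/5 and q_G = 227/5.
Total output Q = 329/5, so price P = 212 - 329/5 = 731/5.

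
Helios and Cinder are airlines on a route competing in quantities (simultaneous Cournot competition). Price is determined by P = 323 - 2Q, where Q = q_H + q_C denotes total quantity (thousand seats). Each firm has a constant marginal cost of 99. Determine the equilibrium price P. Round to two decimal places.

Each firm earns π_i = (323 - 2Q)q_i - 99q_i.
Setting ∂π_i/∂q_i = 0 with rivals' quantities fixed: 224 - 4q_i - 2q_j = 0.
By symmetry each firm produces the same amount; substituting q_j = q_i yields q_i = 224/6 = 112/3.
Total output Q = 224/3, so price P = 323 - 2·(224/3) = 521/3.

173.67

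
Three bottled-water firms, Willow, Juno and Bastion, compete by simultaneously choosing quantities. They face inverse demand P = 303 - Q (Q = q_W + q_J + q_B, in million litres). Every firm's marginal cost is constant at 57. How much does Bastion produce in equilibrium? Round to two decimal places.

Each firm earns π_i = (303 - Q)q_i - 57q_i.
First-order condition (treating rivals' output as given): 246 - 2q_i - Σ_{j≠i} q_j = 0.
By symmetry each firm produces the same amount; substituting Σ_{j≠i} q_j = 2q_i yields q_i = 246/4 = 123/2.

61.50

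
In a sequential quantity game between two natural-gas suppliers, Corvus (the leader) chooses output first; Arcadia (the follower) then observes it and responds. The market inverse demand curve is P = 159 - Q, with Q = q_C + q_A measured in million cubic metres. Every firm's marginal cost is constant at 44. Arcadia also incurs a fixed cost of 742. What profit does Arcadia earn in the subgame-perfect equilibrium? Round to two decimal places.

84.56

Solve by backward induction. Given q_C, the follower Arcadia maximises π_A = (159 - q_C - q_A)q_A - 44q_A.
∂π_A/∂q_A = 115 - q_C - 2q_A = 0 gives the reaction function q_A = (115 - q_C)/2.
Corvus substitutes q_A(q_C) into its own profit: π_C = q_C(159 - q_C - (115 - q_C)/2) - 44q_C = (203/2 - (1/2)q_C)q_C - 44q_C.
Maximising: ∂π_C/∂q_C = 115/2 - q_C = 0, giving q_C = 115/2.
Then q_A = (115 - 115/2)/2 = 115/4.
Price P = 159 - 345/4 = 291/4.
Arcadia's profit: (291/4 - 44)·(115/4) - 742 = 1353/16.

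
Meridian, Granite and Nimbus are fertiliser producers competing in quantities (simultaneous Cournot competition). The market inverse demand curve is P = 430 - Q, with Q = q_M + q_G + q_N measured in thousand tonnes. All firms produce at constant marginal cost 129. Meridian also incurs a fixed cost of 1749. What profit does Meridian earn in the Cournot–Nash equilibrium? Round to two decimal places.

3913.56

Each firm earns π_i = (430 - Q)q_i - 129q_i.
Setting ∂π_i/∂q_i = 0 with rivals' quantities fixed: 301 - 2q_i - Σ_{j≠i} q_j = 0.
By symmetry each firm produces the same amount; substituting Σ_{j≠i} q_j = 2q_i yields q_i = 301/4.
Price P = 430 - 903/4 = 817/4.
Meridian's profit: (817/4 - 129)·(301/4) - 1749 = 3913.5625.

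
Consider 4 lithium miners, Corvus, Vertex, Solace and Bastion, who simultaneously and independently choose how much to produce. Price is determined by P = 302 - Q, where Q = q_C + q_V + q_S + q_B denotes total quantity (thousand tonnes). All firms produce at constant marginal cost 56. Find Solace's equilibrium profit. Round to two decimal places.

Each firm earns π_i = (302 - Q)q_i - 56q_i.
Setting ∂π_i/∂q_i = 0 with rivals' quantities fixed: 246 - 2q_i - Σ_{j≠i} q_j = 0.
By symmetry each firm produces the same amount; substituting Σ_{j≠i} q_j = 3q_i yields q_i = 246/5.
Price P = 302 - 984/5 = 526/5.
Solace's profit: (526/5 - 56)·(246/5) = 2420.6400.

2420.64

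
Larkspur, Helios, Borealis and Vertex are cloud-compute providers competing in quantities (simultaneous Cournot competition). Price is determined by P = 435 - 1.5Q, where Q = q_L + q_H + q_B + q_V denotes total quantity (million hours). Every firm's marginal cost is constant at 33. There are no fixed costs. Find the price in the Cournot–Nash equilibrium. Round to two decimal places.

Each firm earns π_i = (435 - 1.5Q)q_i - 33q_i.
First-order condition (treating rivals' output as given): 402 - 3q_i - (3/2)·Σ_{j≠i} q_j = 0.
With identical firms every q_j equals q_i, so Σ_{j≠i} q_j = 3q_i and 402 = (15/2)q_i, giving q_i = 268/5.
Total output Q = 1072/5, so price P = 435 - (3/2)·(1072/5) = 567/5.

113.40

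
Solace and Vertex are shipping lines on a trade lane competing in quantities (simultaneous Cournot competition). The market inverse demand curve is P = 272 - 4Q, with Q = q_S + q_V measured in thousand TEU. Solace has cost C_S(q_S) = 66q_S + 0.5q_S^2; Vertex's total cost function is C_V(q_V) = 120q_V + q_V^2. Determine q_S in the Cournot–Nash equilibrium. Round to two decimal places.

Solace's profit: π_S = (272 - 4Q)q_S - (66q_S + (1/2)q_S²). Setting ∂π_S/∂q_S = 0: 206 - 9q_S - 4(q_V) = 0.
Vertex's first-order condition: 152 - 10q_V - 4(q_S) = 0.
Rearranging gives the reaction functions q_S = (206 - 4q_V)/9 and q_V = (152 - 4q_S)/10.
Substituting one into the other gives q_S = 726/37 and q_V = 272/37.

19.62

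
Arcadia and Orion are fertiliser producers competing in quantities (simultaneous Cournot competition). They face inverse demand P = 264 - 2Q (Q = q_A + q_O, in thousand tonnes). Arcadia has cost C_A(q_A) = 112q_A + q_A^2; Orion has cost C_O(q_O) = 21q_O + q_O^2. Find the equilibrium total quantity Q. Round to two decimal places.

Arcadia's profit: π_A = (264 - 2Q)q_A - (112q_A + q_A²). Setting ∂π_A/∂q_A = 0: 152 - 6q_A - 2(q_O) = 0.
Orion's first-order condition: 243 - 6q_O - 2(q_A) = 0.
So q_A = (152 - 2q_O)/6 and q_O = (243 - 2q_A)/6.
Substituting one into the other gives q_A = 213/16 and q_O = 577/16.
Total output Q = 213/16 + 577/16 = 395/8.

49.38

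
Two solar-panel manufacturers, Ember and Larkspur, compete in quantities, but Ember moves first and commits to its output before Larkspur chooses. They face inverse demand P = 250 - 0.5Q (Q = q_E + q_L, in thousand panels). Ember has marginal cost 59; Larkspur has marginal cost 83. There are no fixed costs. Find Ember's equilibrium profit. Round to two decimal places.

The follower Larkspur best-responds to any q_E: π_L = (250 - 0.5Q)q_L - 83q_L.
Setting the follower's marginal profit to zero, 167 - (1/2)q_E - q_L = 0, i.e. q_L = (167 - (1/2)q_E).
Ember substitutes q_L(q_E) into its own profit: π_E = q_E(250 - (1/2)q_E - (167 - (1/2)q_E)/2) - 59q_E = (333/2 - (1/4)q_E)q_E - 59q_E.
Maximising: ∂π_E/∂q_E = 215/2 - (1/2)q_E = 0, giving q_E = 215.
Then q_L = (167 - (1/2)·215) = 119/2.
Price P = 250 - (1/2)·(549/2) = 451/4.
Ember's profit: (451/4 - 59)·215 = 11556.2500.

11556.25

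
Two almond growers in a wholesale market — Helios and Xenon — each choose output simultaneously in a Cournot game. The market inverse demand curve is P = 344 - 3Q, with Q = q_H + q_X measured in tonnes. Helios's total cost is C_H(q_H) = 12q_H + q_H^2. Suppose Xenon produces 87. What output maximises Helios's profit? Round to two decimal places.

8.88

With the rival's output fixed at 87, Helios's profit is π_H = (344 - 3·87 - 3q_H)q_H - (12q_H + q_H²) = (83 - 3q_H)q_H - (12q_H + q_H²).
∂π_H/∂q_H = 71 - 8q_H = 0, so q_H = 71/8.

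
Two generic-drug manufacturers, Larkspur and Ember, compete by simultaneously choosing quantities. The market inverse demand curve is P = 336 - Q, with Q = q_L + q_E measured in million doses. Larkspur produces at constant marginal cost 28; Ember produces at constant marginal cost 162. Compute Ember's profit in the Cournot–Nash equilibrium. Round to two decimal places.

Larkspur's profit: π_L = (336 - Q)q_L - (28q_L). Setting ∂π_L/∂q_L = 0: 308 - 2q_L - (q_E) = 0.
Ember's first-order condition: 174 - 2q_E - (q_L) = 0.
So q_L = (308 - q_E)/2 and q_E = (174 - q_L)/2.
Substituting one into the other gives q_L = 442/3 and q_E = 40/3.
Price P = 336 - 482/3 = 526/3.
Ember's profit: (526/3 - 162)·(40/3) = 1600/9.

177.78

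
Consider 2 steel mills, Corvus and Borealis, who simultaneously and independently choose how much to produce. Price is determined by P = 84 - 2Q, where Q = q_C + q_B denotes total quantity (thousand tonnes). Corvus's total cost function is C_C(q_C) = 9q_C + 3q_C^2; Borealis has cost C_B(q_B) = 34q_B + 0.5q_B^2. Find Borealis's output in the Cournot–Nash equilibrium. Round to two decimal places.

Corvus's profit: π_C = (84 - 2Q)q_C - (9q_C + 3q_C²). Setting ∂π_C/∂q_C = 0: 75 - 10q_C - 2(q_B) = 0.
Borealis's first-order condition: 50 - 5q_B - 2(q_C) = 0.
So q_C = (75 - 2q_B)/10 and q_B = (50 - 2q_C)/5.
Substituting one into the other gives q_C = 275/46 and q_B = 175/23.

7.61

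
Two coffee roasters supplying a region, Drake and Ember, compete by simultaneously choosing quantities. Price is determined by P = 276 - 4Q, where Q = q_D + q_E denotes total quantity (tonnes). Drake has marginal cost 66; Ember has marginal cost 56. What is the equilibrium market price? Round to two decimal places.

Drake's profit: π_D = (276 - 4Q)q_D - (66q_D). Setting ∂π_D/∂q_D = 0: 210 - 8q_D - 4(q_E) = 0.
Ember's profit: π_E = (276 - 4Q)q_E - (56q_E). Setting ∂π_E/∂q_E = 0: 220 - 8q_E - 4(q_D) = 0.
So q_D = (210 - 4q_E)/8 and q_E = (220 - 4q_D)/8.
Substituting one into the other gives q_D = 50/3 and q_E = 115/6.
Total output Q = 215/6, so price P = 276 - 4·(215/6) = 398/3.

132.67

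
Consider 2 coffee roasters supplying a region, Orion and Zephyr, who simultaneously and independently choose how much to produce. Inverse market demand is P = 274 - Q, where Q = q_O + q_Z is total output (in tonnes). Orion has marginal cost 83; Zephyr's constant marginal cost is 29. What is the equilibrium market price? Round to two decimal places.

Orion's profit: π_O = (274 - Q)q_O - (83q_O). Setting ∂π_O/∂q_O = 0: 191 - 2q_O - (q_Z) = 0.
Zephyr's first-order condition: 245 - 2q_Z - (q_O) = 0.
Rearranging gives the reaction functions q_O = (191 - q_Z)/2 and q_Z = (245 - q_O)/2.
Solving the pair: q_O = 137/3, q_Z = 299/3.
Total output Q = 436/3, so price P = 274 - 436/3 = 386/3.

128.67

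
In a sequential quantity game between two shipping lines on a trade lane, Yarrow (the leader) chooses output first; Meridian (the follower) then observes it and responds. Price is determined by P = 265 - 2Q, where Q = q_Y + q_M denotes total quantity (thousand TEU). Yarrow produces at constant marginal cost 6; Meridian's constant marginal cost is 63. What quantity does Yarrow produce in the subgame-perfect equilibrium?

The follower Meridian best-responds to any q_Y: π_M = (265 - 2Q)q_M - 63q_M.
Setting the follower's marginal profit to zero, 202 - 2q_Y - 4q_M = 0, i.e. q_M = (202 - 2q_Y)/4.
Yarrow substitutes q_M(q_Y) into its own profit: π_Y = q_Y(265 - 2q_Y - (202 - 2q_Y)/2) - 6q_Y = (164 - q_Y)q_Y - 6q_Y.
Leader FOC: 158 - 2q_Y = 0, so q_Y = 79.
Then q_M = (202 - 2·79)/4 = 11.

79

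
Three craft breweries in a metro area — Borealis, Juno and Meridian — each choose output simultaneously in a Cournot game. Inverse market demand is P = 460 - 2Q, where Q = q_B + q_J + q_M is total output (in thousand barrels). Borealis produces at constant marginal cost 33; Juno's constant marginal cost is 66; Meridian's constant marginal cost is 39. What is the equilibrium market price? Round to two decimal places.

149.50

Borealis's profit: π_B = (460 - 2Q)q_B - (33q_B). Setting ∂π_B/∂q_B = 0: 427 - 4q_B - 2(q_J + q_M) = 0.
Juno's first-order condition: 394 - 4q_J - 2(q_B + q_M) = 0.
Meridian's first-order condition: 421 - 4q_M - 2(q_B + q_J) = 0.
Summing all 3 equations gives 1242 − 8Q = 0, hence Q = 621/4.
Back-substituting: q_B = (427 − 621/2)/2 = 233/4, q_J = (394 − 621/2)/2 = 167/4, q_M = (421 − 621/2)/2 = 221/4.
Total output Q = 621/4, so price P = 460 - 2·(621/4) = 299/2.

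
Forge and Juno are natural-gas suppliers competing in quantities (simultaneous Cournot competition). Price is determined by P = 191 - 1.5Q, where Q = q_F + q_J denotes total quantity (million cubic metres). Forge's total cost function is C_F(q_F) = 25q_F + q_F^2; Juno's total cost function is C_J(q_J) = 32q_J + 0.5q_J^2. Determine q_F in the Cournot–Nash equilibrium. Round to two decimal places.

23.97

Forge's profit: π_F = (191 - 1.5Q)q_F - (25q_F + q_F²). Setting ∂π_F/∂q_F = 0: 166 - 5q_F - (3/2)(q_J) = 0.
Juno's first-order condition: 159 - 4q_J - (3/2)(q_F) = 0.
Best responses: q_F = (166 - (3/2)q_J)/5, q_J = (159 - (3/2)q_F)/4.
Substituting one into the other gives q_F = 1702/71 and q_J = 30.7606.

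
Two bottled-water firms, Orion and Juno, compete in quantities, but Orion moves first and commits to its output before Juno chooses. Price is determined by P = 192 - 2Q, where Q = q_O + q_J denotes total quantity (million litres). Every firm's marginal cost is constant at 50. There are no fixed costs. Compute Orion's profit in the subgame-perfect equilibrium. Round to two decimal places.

The follower Juno best-responds to any q_O: π_J = (192 - 2Q)q_J - 50q_J.
Setting the follower's marginal profit to zero, 142 - 2q_O - 4q_J = 0, i.e. q_J = (142 - 2q_O)/4.
The leader anticipates this reaction. Substituting into P = 192 - 2Q gives P = 121 - q_O, so π_O = (121 - q_O)q_O - 50q_O.
Leader FOC: 71 - 2q_O = 0, so q_O = 71/2.
Then q_J = (142 - 2·(71/2))/4 = 71/4.
Price P = 192 - 2·(213/4) = 171/2.
Orion's profit: (171/2 - 50)·(71/2) = 1260.2500.

1260.25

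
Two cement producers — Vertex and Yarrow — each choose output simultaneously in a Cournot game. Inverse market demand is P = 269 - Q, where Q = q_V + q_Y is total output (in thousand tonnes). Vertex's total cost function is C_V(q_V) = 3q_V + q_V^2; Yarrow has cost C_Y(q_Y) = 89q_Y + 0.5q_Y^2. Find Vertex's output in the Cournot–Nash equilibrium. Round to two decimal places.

Vertex's profit: π_V = (269 - Q)q_V - (3q_V + q_V²). Setting ∂π_V/∂q_V = 0: 266 - 4q_V - (q_Y) = 0.
Yarrow's profit: π_Y = (269 - Q)q_Y - (89q_Y + (1/2)q_Y²). Setting ∂π_Y/∂q_Y = 0: 180 - 3q_Y - (q_V) = 0.
Best responses: q_V = (266 - q_Y)/4, q_Y = (180 - q_V)/3.
Solving the pair: q_V = 618/11, q_Y = 454/11.

56.18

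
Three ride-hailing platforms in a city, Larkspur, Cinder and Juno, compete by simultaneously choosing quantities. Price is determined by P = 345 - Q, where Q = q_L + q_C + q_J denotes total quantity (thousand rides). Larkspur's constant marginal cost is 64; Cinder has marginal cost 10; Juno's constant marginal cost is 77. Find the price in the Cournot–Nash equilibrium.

124

Larkspur's profit: π_L = (345 - Q)q_L - (64q_L). Setting ∂π_L/∂q_L = 0: 281 - 2q_L - (q_C + q_J) = 0.
Cinder's first-order condition: 335 - 2q_C - (q_L + q_J) = 0.
Juno's profit: π_J = (345 - Q)q_J - (77q_J). Setting ∂π_J/∂q_J = 0: 268 - 2q_J - (q_L + q_C) = 0.
Adding the 3 first-order conditions: 884 − 4Q = 0, so Q = 221.
Back-substituting: q_L = (281 − 221) = 60, q_C = (335 − 221) = 114, q_J = (268 − 221) = 47.
Total output Q = 221, so price P = 345 - 221 = 124.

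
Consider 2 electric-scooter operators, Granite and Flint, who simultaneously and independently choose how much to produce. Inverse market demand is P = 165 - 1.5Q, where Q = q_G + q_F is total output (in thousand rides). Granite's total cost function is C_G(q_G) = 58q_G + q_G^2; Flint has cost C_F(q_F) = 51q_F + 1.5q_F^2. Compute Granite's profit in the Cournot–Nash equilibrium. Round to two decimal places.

720.20

Granite's profit: π_G = (165 - 1.5Q)q_G - (58q_G + q_G²). Setting ∂π_G/∂q_G = 0: 107 - 5q_G - (3/2)(q_F) = 0.
Flint's profit: π_F = (165 - 1.5Q)q_F - (51q_F + (3/2)q_F²). Setting ∂π_F/∂q_F = 0: 114 - 6q_F - (3/2)(q_G) = 0.
So q_G = (107 - (3/2)q_F)/5 and q_F = (114 - (3/2)q_G)/6.
Solving the pair: q_G = 628/37, q_F = 546/37.
Price P = 165 - (3/2)·(1174/37) = 117.4054.
Granite's profit: 117.4054·(628/37) - 58·(628/37) - (628/37)² = 720.2045.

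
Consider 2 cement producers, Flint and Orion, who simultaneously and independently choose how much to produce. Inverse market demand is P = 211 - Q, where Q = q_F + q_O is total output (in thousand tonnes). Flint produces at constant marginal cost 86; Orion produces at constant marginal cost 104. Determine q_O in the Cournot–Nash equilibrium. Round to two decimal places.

Flint's profit: π_F = (211 - Q)q_F - (86q_F). Setting ∂π_F/∂q_F = 0: 125 - 2q_F - (q_O) = 0.
Orion's profit: π_O = (211 - Q)q_O - (104q_O). Setting ∂π_O/∂q_O = 0: 107 - 2q_O - (q_F) = 0.
Best responses: q_F = (125 - q_O)/2, q_O = (107 - q_F)/2.
Substituting one into the other gives q_F = 143/3 and q_O = 89/3.

29.67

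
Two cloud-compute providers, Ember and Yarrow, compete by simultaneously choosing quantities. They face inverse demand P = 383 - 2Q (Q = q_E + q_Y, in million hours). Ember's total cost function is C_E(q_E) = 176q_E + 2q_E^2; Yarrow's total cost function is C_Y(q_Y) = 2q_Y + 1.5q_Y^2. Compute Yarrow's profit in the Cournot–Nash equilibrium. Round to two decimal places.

Ember's profit: π_E = (383 - 2Q)q_E - (176q_E + 2q_E²). Setting ∂π_E/∂q_E = 0: 207 - 8q_E - 2(q_Y) = 0.
Yarrow's profit: π_Y = (383 - 2Q)q_Y - (2q_Y + (3/2)q_Y²). Setting ∂π_Y/∂q_Y = 0: 381 - 7q_Y - 2(q_E) = 0.
Rearranging gives the reaction functions q_E = (207 - 2q_Y)/8 and q_Y = (381 - 2q_E)/7.
Substituting one into the other gives q_E = 687/52 and q_Y = 1317/26.
Price P = 383 - 2·63.8654 = 255.2692.
Yarrow's profit: 255.2692·(1317/26) - 2·(1317/26) - (3/2)(1317/26)² = 8980.3425.

8980.34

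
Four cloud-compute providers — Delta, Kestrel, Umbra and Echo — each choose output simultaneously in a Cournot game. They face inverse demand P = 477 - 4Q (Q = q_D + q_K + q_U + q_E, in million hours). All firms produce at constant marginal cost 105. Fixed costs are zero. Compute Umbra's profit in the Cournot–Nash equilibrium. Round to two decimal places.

A representative firm's profit is π_i = q_i(477 - 4Q) - 105q_i.
Setting ∂π_i/∂q_i = 0 with rivals' quantities fixed: 372 - 8q_i - 4·Σ_{j≠i} q_j = 0.
By symmetry each firm produces the same amount; substituting Σ_{j≠i} q_j = 3q_i yields q_i = 372/20 = 93/5.
Price P = 477 - 4·(372/5) = 897/5.
Umbra's profit: (897/5 - 105)·(93/5) = 1383.8400.

1383.84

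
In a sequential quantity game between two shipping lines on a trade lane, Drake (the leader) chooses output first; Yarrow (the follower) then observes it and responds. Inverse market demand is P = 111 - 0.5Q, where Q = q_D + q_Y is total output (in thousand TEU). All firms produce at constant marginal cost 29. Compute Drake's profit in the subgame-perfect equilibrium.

The follower Yarrow best-responds to any q_D: π_Y = (111 - 0.5Q)q_Y - 29q_Y.
Follower FOC: 82 - (1/2)q_D - q_Y = 0, so q_Y(q_D) = (82 - (1/2)q_D).
The leader anticipates this reaction. Substituting into P = 111 - 0.5Q gives P = 70 - (1/4)q_D, so π_D = (70 - (1/4)q_D)q_D - 29q_D.
Leader FOC: 41 - (1/2)q_D = 0, so q_D = 82.
Then q_Y = (82 - (1/2)·82) = 41.
Price P = 111 - (1/2)·123 = 99/2.
Drake's profit: (99/2 - 29)·82 = 1681.

1681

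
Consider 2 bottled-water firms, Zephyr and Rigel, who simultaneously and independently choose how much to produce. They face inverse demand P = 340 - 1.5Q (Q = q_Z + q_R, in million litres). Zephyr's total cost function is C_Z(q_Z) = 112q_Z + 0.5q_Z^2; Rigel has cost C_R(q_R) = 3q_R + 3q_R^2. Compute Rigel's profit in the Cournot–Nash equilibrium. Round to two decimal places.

3998.17

Zephyr's profit: π_Z = (340 - 1.5Q)q_Z - (112q_Z + (1/2)q_Z²). Setting ∂π_Z/∂q_Z = 0: 228 - 4q_Z - (3/2)(q_R) = 0.
Rigel's first-order condition: 337 - 9q_R - (3/2)(q_Z) = 0.
Best responses: q_Z = (228 - (3/2)q_R)/4, q_R = (337 - (3/2)q_Z)/9.
Solving the pair: q_Z = 45.8222, q_R = 29.8074.
Price P = 340 - (3/2)·75.6296 = 226.5556.
Rigel's profit: 226.5556·29.8074 - 3·29.8074 - 3·29.8074² = 3998.1669.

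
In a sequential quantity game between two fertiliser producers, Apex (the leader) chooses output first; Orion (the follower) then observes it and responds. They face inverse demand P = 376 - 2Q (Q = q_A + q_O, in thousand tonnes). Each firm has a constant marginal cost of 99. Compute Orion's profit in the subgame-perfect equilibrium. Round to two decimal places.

2397.78

Solve by backward induction. Given q_A, the follower Orion maximises π_O = (376 - 2q_A - 2q_O)q_O - 99q_O.
Follower FOC: 277 - 2q_A - 4q_O = 0, so q_O(q_A) = (277 - 2q_A)/4.
Apex substitutes q_O(q_A) into its own profit: π_A = q_A(376 - 2q_A - (277 - 2q_A)/2) - 99q_A = (475/2 - q_A)q_A - 99q_A.
Leader FOC: 277/2 - 2q_A = 0, so q_A = 277/4.
Then q_O = (277 - 2·(277/4))/4 = 277/8.
Price P = 376 - 2·(831/8) = 673/4.
Orion's profit: (673/4 - 99)·(277/8) = 2397.7813.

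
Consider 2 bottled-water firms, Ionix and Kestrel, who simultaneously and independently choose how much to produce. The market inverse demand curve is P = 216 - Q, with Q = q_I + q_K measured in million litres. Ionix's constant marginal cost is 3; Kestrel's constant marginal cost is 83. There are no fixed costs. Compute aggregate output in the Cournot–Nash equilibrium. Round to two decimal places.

115.33

Ionix's profit: π_I = (216 - Q)q_I - (3q_I). Setting ∂π_I/∂q_I = 0: 213 - 2q_I - (q_K) = 0.
Kestrel's first-order condition: 133 - 2q_K - (q_I) = 0.
So q_I = (213 - q_K)/2 and q_K = (133 - q_I)/2.
Substituting one into the other gives q_I = 293/3 and q_K = 53/3.
Total output Q = 293/3 + 53/3 = 346/3.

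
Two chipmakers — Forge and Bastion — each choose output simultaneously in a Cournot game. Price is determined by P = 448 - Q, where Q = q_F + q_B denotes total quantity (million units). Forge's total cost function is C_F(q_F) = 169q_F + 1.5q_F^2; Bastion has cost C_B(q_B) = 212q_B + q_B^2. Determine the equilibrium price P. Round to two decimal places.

354.26

Forge's profit: π_F = (448 - Q)q_F - (169q_F + (3/2)q_F²). Setting ∂π_F/∂q_F = 0: 279 - 5q_F - (q_B) = 0.
Bastion's profit: π_B = (448 - Q)q_B - (212q_B + q_B²). Setting ∂π_B/∂q_B = 0: 236 - 4q_B - (q_F) = 0.
So q_F = (279 - q_B)/5 and q_B = (236 - q_F)/4.
Substituting one into the other gives q_F = 880/19 and q_B = 901/19.
Total output Q = 1781/19, so price P = 448 - 1781/19 = 354.2632.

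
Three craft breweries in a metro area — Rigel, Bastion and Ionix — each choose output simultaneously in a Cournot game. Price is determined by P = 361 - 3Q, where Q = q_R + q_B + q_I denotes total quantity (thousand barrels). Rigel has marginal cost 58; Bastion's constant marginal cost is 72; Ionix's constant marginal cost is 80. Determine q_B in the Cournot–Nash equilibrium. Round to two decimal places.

23.58

Rigel's profit: π_R = (361 - 3Q)q_R - (58q_R). Setting ∂π_R/∂q_R = 0: 303 - 6q_R - 3(q_B + q_I) = 0.
Bastion's first-order condition: 289 - 6q_B - 3(q_R + q_I) = 0.
Ionix's first-order condition: 281 - 6q_I - 3(q_R + q_B) = 0.
Summing all 3 equations gives 873 − 12Q = 0, hence Q = 291/4.
Back-substituting: q_R = (303 − 873/4)/3 = 113/4, q_B = (289 − 873/4)/3 = 283/12, q_I = (281 − 873/4)/3 = 251/12.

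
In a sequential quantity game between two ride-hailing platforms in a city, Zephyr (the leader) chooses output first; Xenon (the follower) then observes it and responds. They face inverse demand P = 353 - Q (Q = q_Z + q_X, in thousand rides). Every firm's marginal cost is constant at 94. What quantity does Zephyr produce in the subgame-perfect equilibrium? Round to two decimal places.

Solve by backward induction. Given q_Z, the follower Xenon maximises π_X = (353 - q_Z - q_X)q_X - 94q_X.
∂π_X/∂q_X = 259 - q_Z - 2q_X = 0 gives the reaction function q_X = (259 - q_Z)/2.
The leader anticipates this reaction. Substituting into P = 353 - Q gives P = 447/2 - (1/2)q_Z, so π_Z = (447/2 - (1/2)q_Z)q_Z - 94q_Z.
The leader's first-order condition 259/2 - q_Z = 0 yields q_Z = 259/2.
Then q_X = (259 - 259/2)/2 = 259/4.

129.50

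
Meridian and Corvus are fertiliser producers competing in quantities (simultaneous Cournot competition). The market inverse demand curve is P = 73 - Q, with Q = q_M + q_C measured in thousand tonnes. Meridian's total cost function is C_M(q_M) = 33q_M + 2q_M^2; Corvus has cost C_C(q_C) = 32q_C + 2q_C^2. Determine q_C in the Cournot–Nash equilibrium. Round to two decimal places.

5.89

Meridian's profit: π_M = (73 - Q)q_M - (33q_M + 2q_M²). Setting ∂π_M/∂q_M = 0: 40 - 6q_M - (q_C) = 0.
Corvus's first-order condition: 41 - 6q_C - (q_M) = 0.
So q_M = (40 - q_C)/6 and q_C = (41 - q_M)/6.
Solving the pair: q_M = 199/35, q_C = 206/35.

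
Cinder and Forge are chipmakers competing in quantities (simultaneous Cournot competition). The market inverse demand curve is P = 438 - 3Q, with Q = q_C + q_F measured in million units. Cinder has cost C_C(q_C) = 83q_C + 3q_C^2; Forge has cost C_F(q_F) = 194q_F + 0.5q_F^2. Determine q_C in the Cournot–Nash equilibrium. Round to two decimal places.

23.37

Cinder's profit: π_C = (438 - 3Q)q_C - (83q_C + 3q_C²). Setting ∂π_C/∂q_C = 0: 355 - 12q_C - 3(q_F) = 0.
Forge's first-order condition: 244 - 7q_F - 3(q_C) = 0.
Best responses: q_C = (355 - 3q_F)/12, q_F = (244 - 3q_C)/7.
Solving the pair: q_C = 1753/75, q_F = 621/25.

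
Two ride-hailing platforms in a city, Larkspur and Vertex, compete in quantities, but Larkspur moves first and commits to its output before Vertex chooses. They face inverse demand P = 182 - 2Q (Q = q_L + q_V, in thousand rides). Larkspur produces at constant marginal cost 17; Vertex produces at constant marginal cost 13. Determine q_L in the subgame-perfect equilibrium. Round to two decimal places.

Solve by backward induction. Given q_L, the follower Vertex maximises π_V = (182 - 2q_L - 2q_V)q_V - 13q_V.
∂π_V/∂q_V = 169 - 2q_L - 4q_V = 0 gives the reaction function q_V = (169 - 2q_L)/4.
Larkspur substitutes q_V(q_L) into its own profit: π_L = q_L(182 - 2q_L - (169 - 2q_L)/2) - 17q_L = (195/2 - q_L)q_L - 17q_L.
Maximising: ∂π_L/∂q_L = 161/2 - 2q_L = 0, giving q_L = 161/4.
Then q_V = (169 - 2·(161/4))/4 = 177/8.

40.25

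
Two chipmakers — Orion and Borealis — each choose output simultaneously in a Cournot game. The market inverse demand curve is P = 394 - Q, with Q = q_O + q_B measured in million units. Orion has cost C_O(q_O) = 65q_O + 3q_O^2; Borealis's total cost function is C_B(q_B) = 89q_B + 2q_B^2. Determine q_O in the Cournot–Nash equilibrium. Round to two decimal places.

35.51

Orion's profit: π_O = (394 - Q)q_O - (65q_O + 3q_O²). Setting ∂π_O/∂q_O = 0: 329 - 8q_O - (q_B) = 0.
Borealis's profit: π_B = (394 - Q)q_B - (89q_B + 2q_B²). Setting ∂π_B/∂q_B = 0: 305 - 6q_B - (q_O) = 0.
Rearranging gives the reaction functions q_O = (329 - q_B)/8 and q_B = (305 - q_O)/6.
Substituting one into the other gives q_O = 1669/47 and q_B = 44.9149.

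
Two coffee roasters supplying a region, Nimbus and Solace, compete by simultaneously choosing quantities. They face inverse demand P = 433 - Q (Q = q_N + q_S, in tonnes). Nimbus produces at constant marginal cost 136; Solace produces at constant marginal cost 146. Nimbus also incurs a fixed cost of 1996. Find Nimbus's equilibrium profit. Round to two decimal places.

Nimbus's profit: π_N = (433 - Q)q_N - (136q_N). Setting ∂π_N/∂q_N = 0: 297 - 2q_N - (q_S) = 0.
Solace's first-order condition: 287 - 2q_S - (q_N) = 0.
Rearranging gives the reaction functions q_N = (297 - q_S)/2 and q_S = (287 - q_N)/2.
Substituting one into the other gives q_N = 307/3 and q_S = 277/3.
Price P = 433 - 584/3 = 715/3.
Nimbus's profit: (715/3 - 136)·(307/3) - 1996 = 8476.1111.

8476.11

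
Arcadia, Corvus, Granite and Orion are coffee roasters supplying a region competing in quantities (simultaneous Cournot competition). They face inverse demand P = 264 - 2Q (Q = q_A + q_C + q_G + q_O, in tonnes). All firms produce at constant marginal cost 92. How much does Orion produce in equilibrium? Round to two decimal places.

17.20

A representative firm's profit is π_i = q_i(264 - 2Q) - 92q_i.
Setting ∂π_i/∂q_i = 0 with rivals' quantities fixed: 172 - 4q_i - 2·Σ_{j≠i} q_j = 0.
With identical firms every q_j equals q_i, so Σ_{j≠i} q_j = 3q_i and 172 = 10q_i, giving q_i = 86/5.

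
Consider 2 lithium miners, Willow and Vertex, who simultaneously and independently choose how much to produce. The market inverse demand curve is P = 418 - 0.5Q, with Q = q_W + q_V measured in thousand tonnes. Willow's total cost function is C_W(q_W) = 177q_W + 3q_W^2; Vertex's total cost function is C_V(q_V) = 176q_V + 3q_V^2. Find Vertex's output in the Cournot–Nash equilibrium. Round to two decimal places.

32.28

Willow's profit: π_W = (418 - 0.5Q)q_W - (177q_W + 3q_W²). Setting ∂π_W/∂q_W = 0: 241 - 7q_W - (1/2)(q_V) = 0.
Vertex's first-order condition: 242 - 7q_V - (1/2)(q_W) = 0.
Rearranging gives the reaction functions q_W = (241 - (1/2)q_V)/7 and q_V = (242 - (1/2)q_W)/7.
Solving the pair: q_W = 32.1231, q_V = 32.2769.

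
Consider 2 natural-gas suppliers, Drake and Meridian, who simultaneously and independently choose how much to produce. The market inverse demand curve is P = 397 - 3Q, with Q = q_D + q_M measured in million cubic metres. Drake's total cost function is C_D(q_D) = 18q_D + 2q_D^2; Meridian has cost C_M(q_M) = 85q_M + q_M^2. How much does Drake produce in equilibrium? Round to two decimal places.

Drake's profit: π_D = (397 - 3Q)q_D - (18q_D + 2q_D²). Setting ∂π_D/∂q_D = 0: 379 - 10q_D - 3(q_M) = 0.
Meridian's profit: π_M = (397 - 3Q)q_M - (85q_M + q_M²). Setting ∂π_M/∂q_M = 0: 312 - 8q_M - 3(q_D) = 0.
So q_D = (379 - 3q_M)/10 and q_M = (312 - 3q_D)/8.
Substituting one into the other gives q_D = 29.5211 and q_M = 1983/71.

29.52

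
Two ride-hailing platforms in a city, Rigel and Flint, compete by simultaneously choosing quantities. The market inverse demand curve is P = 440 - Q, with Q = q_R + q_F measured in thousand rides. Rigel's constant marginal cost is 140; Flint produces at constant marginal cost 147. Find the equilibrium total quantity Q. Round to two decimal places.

197.67

Rigel's profit: π_R = (440 - Q)q_R - (140q_R). Setting ∂π_R/∂q_R = 0: 300 - 2q_R - (q_F) = 0.
Flint's profit: π_F = (440 - Q)q_F - (147q_F). Setting ∂π_F/∂q_F = 0: 293 - 2q_F - (q_R) = 0.
Rearranging gives the reaction functions q_R = (300 - q_F)/2 and q_F = (293 - q_R)/2.
Substituting one into the other gives q_R = 307/3 and q_F = 286/3.
Total output Q = 307/3 + 286/3 = 593/3.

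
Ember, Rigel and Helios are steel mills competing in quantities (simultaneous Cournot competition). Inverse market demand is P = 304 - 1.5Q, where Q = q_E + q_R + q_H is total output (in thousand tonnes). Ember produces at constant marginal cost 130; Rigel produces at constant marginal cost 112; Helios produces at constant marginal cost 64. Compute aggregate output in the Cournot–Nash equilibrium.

Ember's profit: π_E = (304 - 1.5Q)q_E - (130q_E). Setting ∂π_E/∂q_E = 0: 174 - 3q_E - (3/2)(q_R + q_H) = 0.
Rigel's first-order condition: 192 - 3q_R - (3/2)(q_E + q_H) = 0.
Helios's profit: π_H = (304 - 1.5Q)q_H - (64q_H). Setting ∂π_H/∂q_H = 0: 240 - 3q_H - (3/2)(q_E + q_R) = 0.
Adding the 3 conditions: 606 − 3Q − 3Q = 0, i.e. Q = 101.
Back-substituting: q_E = (174 − 303/2)/(3/2) = 15, q_R = (192 − 303/2)/(3/2) = 27, q_H = (240 − 303/2)/(3/2) = 59.
Total output Q = 15 + 27 + 59 = 101.

101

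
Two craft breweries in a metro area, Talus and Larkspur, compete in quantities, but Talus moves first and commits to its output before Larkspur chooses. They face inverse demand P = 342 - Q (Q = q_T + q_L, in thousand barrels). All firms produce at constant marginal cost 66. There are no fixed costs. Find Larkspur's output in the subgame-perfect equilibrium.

69

The follower Larkspur best-responds to any q_T: π_L = (342 - Q)q_L - 66q_L.
Follower FOC: 276 - q_T - 2q_L = 0, so q_L(q_T) = (276 - q_T)/2.
Talus substitutes q_L(q_T) into its own profit: π_T = q_T(342 - q_T - (276 - q_T)/2) - 66q_T = (204 - (1/2)q_T)q_T - 66q_T.
Leader FOC: 138 - q_T = 0, so q_T = 138.
Then q_L = (276 - 138)/2 = 69.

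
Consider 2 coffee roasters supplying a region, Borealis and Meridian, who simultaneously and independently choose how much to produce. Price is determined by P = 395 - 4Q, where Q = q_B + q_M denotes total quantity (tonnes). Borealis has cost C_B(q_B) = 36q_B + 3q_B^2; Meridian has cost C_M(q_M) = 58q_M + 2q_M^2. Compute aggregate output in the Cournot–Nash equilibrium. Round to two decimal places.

Borealis's profit: π_B = (395 - 4Q)q_B - (36q_B + 3q_B²). Setting ∂π_B/∂q_B = 0: 359 - 14q_B - 4(q_M) = 0.
Meridian's first-order condition: 337 - 12q_M - 4(q_B) = 0.
Best responses: q_B = (359 - 4q_M)/14, q_M = (337 - 4q_B)/12.
Solving the pair: q_B = 370/19, q_M = 1641/76.
Total output Q = 370/19 + 1641/76 = 41.0658.

41.07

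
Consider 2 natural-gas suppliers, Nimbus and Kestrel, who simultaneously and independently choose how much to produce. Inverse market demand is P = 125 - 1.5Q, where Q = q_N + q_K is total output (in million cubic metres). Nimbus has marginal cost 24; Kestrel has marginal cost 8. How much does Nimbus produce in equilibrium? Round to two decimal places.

18.89

Nimbus's profit: π_N = (125 - 1.5Q)q_N - (24q_N). Setting ∂π_N/∂q_N = 0: 101 - 3q_N - (3/2)(q_K) = 0.
Kestrel's profit: π_K = (125 - 1.5Q)q_K - (8q_K). Setting ∂π_K/∂q_K = 0: 117 - 3q_K - (3/2)(q_N) = 0.
Rearranging gives the reaction functions q_N = (101 - (3/2)q_K)/3 and q_K = (117 - (3/2)q_N)/3.
Solving the pair: q_N = 170/9, q_K = 266/9.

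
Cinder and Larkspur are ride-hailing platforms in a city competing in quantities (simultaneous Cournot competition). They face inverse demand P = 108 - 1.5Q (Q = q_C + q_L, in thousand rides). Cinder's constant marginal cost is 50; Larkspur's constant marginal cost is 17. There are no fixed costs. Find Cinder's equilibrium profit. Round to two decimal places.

Cinder's profit: π_C = (108 - 1.5Q)q_C - (50q_C). Setting ∂π_C/∂q_C = 0: 58 - 3q_C - (3/2)(q_L) = 0.
Larkspur's first-order condition: 91 - 3q_L - (3/2)(q_C) = 0.
Best responses: q_C = (58 - (3/2)q_L)/3, q_L = (91 - (3/2)q_C)/3.
Substituting one into the other gives q_C = 50/9 and q_L = 248/9.
Price P = 108 - (3/2)·(298/9) = 175/3.
Cinder's profit: (175/3 - 50)·(50/9) = 1250/27.

46.30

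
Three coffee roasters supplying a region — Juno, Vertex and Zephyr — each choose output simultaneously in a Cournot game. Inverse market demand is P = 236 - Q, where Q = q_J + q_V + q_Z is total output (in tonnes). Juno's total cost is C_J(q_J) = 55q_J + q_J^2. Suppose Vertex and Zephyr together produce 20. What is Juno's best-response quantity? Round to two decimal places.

With rivals' combined output fixed at 20, Juno's profit is π_J = (236 - 20 - q_J)q_J - (55q_J + q_J²) = (216 - q_J)q_J - (55q_J + q_J²).
∂π_J/∂q_J = 161 - 4q_J = 0, so q_J = 161/4.

40.25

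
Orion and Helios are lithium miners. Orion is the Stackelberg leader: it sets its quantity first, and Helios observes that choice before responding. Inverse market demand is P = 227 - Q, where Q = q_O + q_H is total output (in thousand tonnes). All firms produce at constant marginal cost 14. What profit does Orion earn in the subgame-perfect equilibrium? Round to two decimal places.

The follower Helios best-responds to any q_O: π_H = (227 - Q)q_H - 14q_H.
∂π_H/∂q_H = 213 - q_O - 2q_H = 0 gives the reaction function q_H = (213 - q_O)/2.
The leader anticipates this reaction. Substituting into P = 227 - Q gives P = 241/2 - (1/2)q_O, so π_O = (241/2 - (1/2)q_O)q_O - 14q_O.
Leader FOC: 213/2 - q_O = 0, so q_O = 213/2.
Then q_H = (213 - 213/2)/2 = 213/4.
Price P = 227 - 639/4 = 269/4.
Orion's profit: (269/4 - 14)·(213/2) = 5671.1250.

5671.13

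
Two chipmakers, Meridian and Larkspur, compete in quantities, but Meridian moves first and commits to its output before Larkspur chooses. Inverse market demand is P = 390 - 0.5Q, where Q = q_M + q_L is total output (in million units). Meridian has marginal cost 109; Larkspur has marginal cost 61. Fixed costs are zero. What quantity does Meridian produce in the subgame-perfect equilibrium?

Solve by backward induction. Given q_M, the follower Larkspur maximises π_L = (390 - (1/2)q_M - (1/2)q_L)q_L - 61q_L.
Setting the follower's marginal profit to zero, 329 - (1/2)q_M - q_L = 0, i.e. q_L = (329 - (1/2)q_M).
The leader anticipates this reaction. Substituting into P = 390 - 0.5Q gives P = 451/2 - (1/4)q_M, so π_M = (451/2 - (1/4)q_M)q_M - 109q_M.
Maximising: ∂π_M/∂q_M = 233/2 - (1/2)q_M = 0, giving q_M = 233.
Then q_L = (329 - (1/2)·233) = 425/2.

233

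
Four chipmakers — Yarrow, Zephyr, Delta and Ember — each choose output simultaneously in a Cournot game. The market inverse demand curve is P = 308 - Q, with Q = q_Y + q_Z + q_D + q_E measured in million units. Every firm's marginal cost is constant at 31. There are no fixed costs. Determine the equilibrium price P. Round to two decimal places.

Each firm earns π_i = (308 - Q)q_i - 31q_i.
Setting ∂π_i/∂q_i = 0 with rivals' quantities fixed: 277 - 2q_i - Σ_{j≠i} q_j = 0.
By symmetry each firm produces the same amount; substituting Σ_{j≠i} q_j = 3q_i yields q_i = 277/5.
Total output Q = 1108/5, so price P = 308 - 1108/5 = 432/5.

86.40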